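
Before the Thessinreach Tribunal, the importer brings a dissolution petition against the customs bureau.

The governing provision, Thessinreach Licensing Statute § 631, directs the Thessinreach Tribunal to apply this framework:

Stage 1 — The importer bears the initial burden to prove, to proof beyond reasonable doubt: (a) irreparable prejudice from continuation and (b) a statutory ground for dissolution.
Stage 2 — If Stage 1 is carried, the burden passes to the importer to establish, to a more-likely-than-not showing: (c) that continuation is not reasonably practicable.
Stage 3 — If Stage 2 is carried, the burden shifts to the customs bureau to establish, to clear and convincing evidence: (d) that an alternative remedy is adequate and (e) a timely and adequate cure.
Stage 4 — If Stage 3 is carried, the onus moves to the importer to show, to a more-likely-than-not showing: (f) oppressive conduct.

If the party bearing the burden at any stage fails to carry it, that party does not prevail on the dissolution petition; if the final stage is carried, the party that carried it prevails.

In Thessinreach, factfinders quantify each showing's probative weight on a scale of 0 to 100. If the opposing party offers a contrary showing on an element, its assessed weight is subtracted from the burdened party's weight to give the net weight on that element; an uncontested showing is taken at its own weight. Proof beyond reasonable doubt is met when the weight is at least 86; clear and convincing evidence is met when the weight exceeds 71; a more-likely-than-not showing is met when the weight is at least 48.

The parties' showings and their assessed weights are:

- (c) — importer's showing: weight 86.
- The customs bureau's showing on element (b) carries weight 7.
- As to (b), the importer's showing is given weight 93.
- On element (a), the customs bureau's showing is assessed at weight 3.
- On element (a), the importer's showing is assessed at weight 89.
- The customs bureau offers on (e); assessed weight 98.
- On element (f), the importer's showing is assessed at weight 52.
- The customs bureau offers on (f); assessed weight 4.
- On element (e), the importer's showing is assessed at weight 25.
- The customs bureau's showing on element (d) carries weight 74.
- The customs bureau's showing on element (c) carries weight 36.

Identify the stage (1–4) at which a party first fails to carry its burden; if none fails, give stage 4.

stage 4

Stage 1 — burden on importer; standard: proof beyond reasonable doubt (weight is at least 86).
    (a): 89 − 3 = 86 ≥ 86 [met]
    (b): 93 − 7 = 86 ≥ 86 [met]
  Stage 1 carried; the burden remains with the importer.
Stage 2 — burden on importer; standard: a more-likely-than-not showing (weight is at least 48).
    (c): 86 − 36 = 50 ≥ 48 [met]
  All elements met. The burden passes to the customs bureau.
Stage 3 — burden on customs bureau; standard: clear and convincing evidence (weight exceeds 71).
    (d): 74 > 71 [met]
    (e): 98 − 25 = 73 > 71 [met]
  Stage 3 is satisfied; the onus moves to the importer.
Stage 4 — burden on importer; standard: a more-likely-than-not showing (weight is at least 48).
    (f): 52 − 4 = 48 ≥ 48 [met]
  Stage 4 carried; the final stage is satisfied.
Every stage carried; the importer prevails.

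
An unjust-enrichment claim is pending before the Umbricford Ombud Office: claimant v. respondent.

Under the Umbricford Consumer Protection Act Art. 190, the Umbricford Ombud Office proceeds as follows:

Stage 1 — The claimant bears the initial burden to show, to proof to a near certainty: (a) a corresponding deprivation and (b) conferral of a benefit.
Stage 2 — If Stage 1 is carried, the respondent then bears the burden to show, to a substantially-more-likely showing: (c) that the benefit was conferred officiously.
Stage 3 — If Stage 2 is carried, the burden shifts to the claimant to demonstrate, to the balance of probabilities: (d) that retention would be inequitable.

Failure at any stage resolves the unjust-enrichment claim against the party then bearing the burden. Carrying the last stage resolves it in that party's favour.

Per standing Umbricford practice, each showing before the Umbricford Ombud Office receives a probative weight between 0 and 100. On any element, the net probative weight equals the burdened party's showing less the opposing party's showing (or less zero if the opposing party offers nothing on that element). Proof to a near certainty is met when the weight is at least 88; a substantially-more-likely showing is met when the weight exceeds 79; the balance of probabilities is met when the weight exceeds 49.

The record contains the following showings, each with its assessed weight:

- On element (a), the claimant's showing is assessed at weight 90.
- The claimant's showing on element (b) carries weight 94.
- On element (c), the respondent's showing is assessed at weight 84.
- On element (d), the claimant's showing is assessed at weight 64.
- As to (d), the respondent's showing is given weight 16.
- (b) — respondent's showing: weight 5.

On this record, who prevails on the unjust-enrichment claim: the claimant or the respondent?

Stage 1 (claimant, proof to a near certainty, weight is at least 88): (a) 90 ≥ 88 — meets; (b) net 94−5=89 ≥ 88 — meets.
  The claimant carries Stage 1; the respondent now bears the burden.
Stage 2 (respondent, a substantially-more-likely showing, weight exceeds 79): (c) 84 > 79 — meets.
  All elements met. The burden passes to the claimant.
Stage 3 (claimant, the balance of probabilities, weight exceeds 49): (d) net 64−16=48 ≤ 49 — fails.
  Not every element is met, so the claimant fails to carry Stage 3.
So the respondent prevails.

respondent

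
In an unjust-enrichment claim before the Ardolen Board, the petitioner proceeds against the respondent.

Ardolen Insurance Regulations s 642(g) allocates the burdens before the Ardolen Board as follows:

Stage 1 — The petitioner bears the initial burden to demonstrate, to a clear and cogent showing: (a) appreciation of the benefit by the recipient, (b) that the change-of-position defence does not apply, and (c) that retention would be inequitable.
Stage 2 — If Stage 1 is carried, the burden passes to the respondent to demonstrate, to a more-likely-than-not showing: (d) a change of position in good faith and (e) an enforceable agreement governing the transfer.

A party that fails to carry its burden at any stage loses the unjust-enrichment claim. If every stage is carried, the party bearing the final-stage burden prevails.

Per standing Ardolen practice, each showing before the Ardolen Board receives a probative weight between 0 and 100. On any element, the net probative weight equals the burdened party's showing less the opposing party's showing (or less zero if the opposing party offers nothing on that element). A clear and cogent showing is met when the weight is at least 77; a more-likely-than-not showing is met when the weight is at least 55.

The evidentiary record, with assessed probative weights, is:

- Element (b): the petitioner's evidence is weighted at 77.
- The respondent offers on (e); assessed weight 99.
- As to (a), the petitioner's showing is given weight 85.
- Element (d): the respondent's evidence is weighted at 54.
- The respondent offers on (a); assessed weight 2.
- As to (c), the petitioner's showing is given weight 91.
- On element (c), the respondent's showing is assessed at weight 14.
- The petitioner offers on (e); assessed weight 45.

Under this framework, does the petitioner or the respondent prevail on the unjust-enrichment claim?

petitioner

Stage 1 — burden on petitioner; standard: a clear and cogent showing (weight is at least 77).
    (a): 85 − 2 = 83 ≥ 77 [met]
    (b): 77 ≥ 77 [met]
    (c): 91 − 14 = 77 ≥ 77 [met]
  Stage 1 is satisfied; the onus moves to the respondent.
Stage 2 — burden on respondent; standard: a more-likely-than-not showing (weight is at least 55).
    (d): 54 < 55 [not met]
    (e): 99 − 45 = 54 < 55 [not met]
  Not every element is met, so the respondent fails to carry Stage 2.
The petitioner prevails.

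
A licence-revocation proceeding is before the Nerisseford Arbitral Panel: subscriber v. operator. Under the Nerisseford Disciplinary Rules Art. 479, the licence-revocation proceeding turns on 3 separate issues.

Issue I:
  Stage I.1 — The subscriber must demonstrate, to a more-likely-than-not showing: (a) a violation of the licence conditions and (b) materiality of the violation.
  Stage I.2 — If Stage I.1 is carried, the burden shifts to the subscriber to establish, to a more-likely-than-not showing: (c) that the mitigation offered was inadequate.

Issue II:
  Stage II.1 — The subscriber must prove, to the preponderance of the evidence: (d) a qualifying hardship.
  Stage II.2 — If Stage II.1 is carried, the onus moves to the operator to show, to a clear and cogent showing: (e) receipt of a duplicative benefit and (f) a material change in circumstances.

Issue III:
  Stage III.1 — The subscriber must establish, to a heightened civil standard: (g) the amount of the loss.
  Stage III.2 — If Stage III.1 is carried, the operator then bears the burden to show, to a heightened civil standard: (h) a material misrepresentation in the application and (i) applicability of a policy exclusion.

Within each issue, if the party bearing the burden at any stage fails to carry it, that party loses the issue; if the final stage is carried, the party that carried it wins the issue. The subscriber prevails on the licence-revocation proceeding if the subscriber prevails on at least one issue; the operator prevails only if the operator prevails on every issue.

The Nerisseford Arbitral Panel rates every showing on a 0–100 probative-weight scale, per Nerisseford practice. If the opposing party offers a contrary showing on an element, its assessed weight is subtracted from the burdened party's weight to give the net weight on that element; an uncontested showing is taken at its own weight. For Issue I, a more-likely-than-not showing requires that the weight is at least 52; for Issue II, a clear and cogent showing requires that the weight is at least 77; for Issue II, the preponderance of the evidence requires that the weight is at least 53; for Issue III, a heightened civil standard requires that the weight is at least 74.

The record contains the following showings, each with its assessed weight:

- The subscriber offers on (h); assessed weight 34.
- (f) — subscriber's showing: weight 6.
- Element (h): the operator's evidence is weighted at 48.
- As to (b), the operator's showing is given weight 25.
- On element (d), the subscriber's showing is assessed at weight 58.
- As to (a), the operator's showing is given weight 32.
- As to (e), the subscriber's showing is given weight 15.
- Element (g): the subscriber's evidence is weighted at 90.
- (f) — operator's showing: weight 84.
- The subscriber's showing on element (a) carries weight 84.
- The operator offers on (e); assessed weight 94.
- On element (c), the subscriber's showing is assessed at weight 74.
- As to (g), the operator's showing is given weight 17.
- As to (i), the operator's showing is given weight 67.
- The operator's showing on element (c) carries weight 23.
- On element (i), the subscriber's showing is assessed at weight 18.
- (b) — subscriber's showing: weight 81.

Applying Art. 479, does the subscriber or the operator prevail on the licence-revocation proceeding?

operator

— Issue I —
Stage I.1 — burden on subscriber; standard: a more-likely-than-not showing (weight is at least 52).
    (a): 84 − 32 = 52 ≥ 52 [met]
    (b): 81 − 25 = 56 ≥ 52 [met]
  Stage I.1 carried; the burden remains with the subscriber.
Stage I.2 — burden on subscriber; standard: a more-likely-than-not showing (weight is at least 52).
    (c): 74 − 23 = 51 < 52 [not met]
  Stage I.2 not carried; the subscriber fails its burden.
The analysis ends at Stage I.2; the operator prevails on this issue.
— Issue II —
Stage II.1 (subscriber, the preponderance of the evidence, weight is at least 53): (d) 58 ≥ 53 — meets.
  Stage II.1 is satisfied; the onus moves to the operator.
Stage II.2 (operator, a clear and cogent showing, weight is at least 77): (e) net 94−15=79 ≥ 77 — meets; (f) net 84−6=78 ≥ 77 — meets.
  All elements met at the final stage.
With every stage satisfied, the operator prevails on this issue.
— Issue III —
Stage III.1 — burden on subscriber; standard: a heightened civil standard (weight is at least 74).
    (g): 90 − 17 = 73 < 74 [not met]
  The subscriber does not carry Stage III.1.
So the operator prevails on this issue.
Per-issue: Issue I → operator; Issue II → operator; Issue III → operator. The subscriber must prevail on at least one issue; overall, the operator prevails.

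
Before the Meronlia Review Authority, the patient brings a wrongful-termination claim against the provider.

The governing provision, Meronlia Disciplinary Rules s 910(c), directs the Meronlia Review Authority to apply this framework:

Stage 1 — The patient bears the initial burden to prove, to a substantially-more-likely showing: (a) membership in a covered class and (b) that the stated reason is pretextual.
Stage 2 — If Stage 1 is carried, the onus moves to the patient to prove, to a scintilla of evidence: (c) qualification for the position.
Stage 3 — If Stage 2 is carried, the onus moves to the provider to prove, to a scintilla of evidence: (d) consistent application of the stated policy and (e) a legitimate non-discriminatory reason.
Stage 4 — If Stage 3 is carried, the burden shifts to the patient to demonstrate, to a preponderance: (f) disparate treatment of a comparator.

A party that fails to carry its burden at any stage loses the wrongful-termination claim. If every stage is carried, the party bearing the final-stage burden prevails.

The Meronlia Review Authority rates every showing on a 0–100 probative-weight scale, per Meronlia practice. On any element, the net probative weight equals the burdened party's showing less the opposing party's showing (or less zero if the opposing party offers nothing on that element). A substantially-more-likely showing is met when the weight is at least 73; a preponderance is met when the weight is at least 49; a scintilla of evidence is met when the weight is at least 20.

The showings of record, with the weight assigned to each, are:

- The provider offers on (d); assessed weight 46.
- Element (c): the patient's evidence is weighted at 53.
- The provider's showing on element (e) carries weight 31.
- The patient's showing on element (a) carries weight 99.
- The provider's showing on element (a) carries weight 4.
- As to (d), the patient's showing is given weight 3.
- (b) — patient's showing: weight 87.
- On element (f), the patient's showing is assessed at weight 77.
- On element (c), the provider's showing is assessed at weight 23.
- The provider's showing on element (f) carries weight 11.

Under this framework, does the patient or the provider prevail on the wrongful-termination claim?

Stage 1 — burden on patient; standard: a substantially-more-likely showing (weight is at least 73).
    (a): 99 − 4 = 95 ≥ 73 [met]
    (b): 87 ≥ 73 [met]
  Stage 1 carried; the burden remains with the patient.
Stage 2 — burden on patient; standard: a scintilla of evidence (weight is at least 20).
    (c): 53 − 23 = 30 ≥ 20 [met]
  Stage 2 carried; the burden shifts to the provider.
Stage 3 — burden on provider; standard: a scintilla of evidence (weight is at least 20).
    (d): 46 − 3 = 43 ≥ 20 [met]
    (e): 31 ≥ 20 [met]
  Stage 3 carried; the burden shifts to the patient.
Stage 4 — burden on patient; standard: a preponderance (weight is at least 49).
    (f): 77 − 11 = 66 ≥ 49 [met]
  All elements met at the final stage.
With every stage satisfied, the patient prevails.

patient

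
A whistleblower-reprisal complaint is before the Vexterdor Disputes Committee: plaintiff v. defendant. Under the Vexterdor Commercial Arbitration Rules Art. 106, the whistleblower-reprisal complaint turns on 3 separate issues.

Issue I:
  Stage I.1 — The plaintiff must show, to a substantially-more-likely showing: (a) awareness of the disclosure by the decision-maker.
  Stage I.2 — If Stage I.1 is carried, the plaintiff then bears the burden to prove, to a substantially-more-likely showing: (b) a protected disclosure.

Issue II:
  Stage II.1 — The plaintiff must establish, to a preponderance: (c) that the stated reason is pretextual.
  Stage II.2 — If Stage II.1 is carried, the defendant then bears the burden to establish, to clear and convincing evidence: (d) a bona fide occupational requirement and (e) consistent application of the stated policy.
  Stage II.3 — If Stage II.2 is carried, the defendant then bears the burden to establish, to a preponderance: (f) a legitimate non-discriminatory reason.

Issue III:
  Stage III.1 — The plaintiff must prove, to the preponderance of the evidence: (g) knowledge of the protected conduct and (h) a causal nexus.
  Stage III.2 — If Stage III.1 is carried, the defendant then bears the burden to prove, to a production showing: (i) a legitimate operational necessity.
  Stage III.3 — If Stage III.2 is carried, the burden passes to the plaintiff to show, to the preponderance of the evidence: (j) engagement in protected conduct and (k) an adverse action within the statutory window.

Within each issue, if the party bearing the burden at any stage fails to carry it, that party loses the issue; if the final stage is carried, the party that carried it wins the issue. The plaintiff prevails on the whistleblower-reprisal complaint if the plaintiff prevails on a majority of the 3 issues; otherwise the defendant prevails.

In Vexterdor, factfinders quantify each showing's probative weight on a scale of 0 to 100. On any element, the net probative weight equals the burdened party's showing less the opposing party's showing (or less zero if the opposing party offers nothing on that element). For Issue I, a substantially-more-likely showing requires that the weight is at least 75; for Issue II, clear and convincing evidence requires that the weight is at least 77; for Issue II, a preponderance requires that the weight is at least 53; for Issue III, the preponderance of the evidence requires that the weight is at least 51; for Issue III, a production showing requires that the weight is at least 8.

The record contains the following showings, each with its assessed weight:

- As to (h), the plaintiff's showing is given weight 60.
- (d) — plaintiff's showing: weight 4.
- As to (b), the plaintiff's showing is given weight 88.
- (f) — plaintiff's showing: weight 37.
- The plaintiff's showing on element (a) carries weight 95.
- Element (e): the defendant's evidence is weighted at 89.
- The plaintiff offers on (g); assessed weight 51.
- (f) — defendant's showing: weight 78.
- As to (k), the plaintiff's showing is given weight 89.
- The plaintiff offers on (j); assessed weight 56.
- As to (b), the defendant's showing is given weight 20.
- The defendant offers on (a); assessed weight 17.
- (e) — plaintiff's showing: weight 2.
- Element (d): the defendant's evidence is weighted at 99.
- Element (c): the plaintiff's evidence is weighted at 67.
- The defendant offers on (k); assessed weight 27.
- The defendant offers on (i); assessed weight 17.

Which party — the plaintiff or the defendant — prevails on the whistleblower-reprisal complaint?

plaintiff

— Issue I —
At Stage I.1 the plaintiff must meet a substantially-more-likely showing (weight is at least 75): on (a) the weight is 95 less the opposing 17 gives net 78, which does reach 75, so (a) meets the standard.
  All elements met. The plaintiff retains the burden for Stage I.2.
At Stage I.2 the plaintiff must meet a substantially-more-likely showing (weight is at least 75): on (b) the weight is 88 less the opposing 20 gives net 68, < 75, so (b) does not meet the standard.
  Not every element is met, so the plaintiff fails to carry Stage I.2.
The analysis ends at Stage I.2; the defendant prevails on this issue.
— Issue II —
Stage II.1 (plaintiff, a preponderance, weight is at least 53): (c) 67 ≥ 53 — meets.
  Stage II.1 carried; the burden shifts to the defendant.
Stage II.2 (defendant, clear and convincing evidence, weight is at least 77): (d) net 99−4=95 ≥ 77 — meets; (e) net 89−2=87 ≥ 77 — meets.
  Stage II.2 is satisfied; the defendant continues to bear the burden.
Stage II.3 (defendant, a preponderance, weight is at least 53): (f) net 78−37=41 < 53 — fails.
  Not every element is met, so the defendant fails to carry Stage II.3.
The plaintiff prevails on this issue.
— Issue III —
At Stage III.1 the plaintiff must meet the preponderance of the evidence (weight is at least 51): on (g) the weight is 51, which does reach 51, so (g) meets the standard; on (h) the weight is 60, which does reach 51, so (h) meets the standard.
  Stage III.1 is satisfied; the onus moves to the defendant.
At Stage III.2 the defendant must meet a production showing (weight is at least 8): on (i) the weight is 17, which does reach 8, so (i) meets the standard.
  All elements met. The burden passes to the plaintiff.
At Stage III.3 the plaintiff must meet the preponderance of the evidence (weight is at least 51): on (j) the weight is 56, ≥ 51, so (j) meets the standard; on (k) the weight is 89 less the opposing 27 gives net 62, which does reach 51, so (k) meets the standard.
  Stage III.3 carried; the final stage is satisfied.
Every stage carried; the plaintiff prevails on this issue.
Per-issue: Issue I → defendant; Issue II → plaintiff; Issue III → plaintiff. The plaintiff must prevail on a majority of issues; overall, the plaintiff prevails.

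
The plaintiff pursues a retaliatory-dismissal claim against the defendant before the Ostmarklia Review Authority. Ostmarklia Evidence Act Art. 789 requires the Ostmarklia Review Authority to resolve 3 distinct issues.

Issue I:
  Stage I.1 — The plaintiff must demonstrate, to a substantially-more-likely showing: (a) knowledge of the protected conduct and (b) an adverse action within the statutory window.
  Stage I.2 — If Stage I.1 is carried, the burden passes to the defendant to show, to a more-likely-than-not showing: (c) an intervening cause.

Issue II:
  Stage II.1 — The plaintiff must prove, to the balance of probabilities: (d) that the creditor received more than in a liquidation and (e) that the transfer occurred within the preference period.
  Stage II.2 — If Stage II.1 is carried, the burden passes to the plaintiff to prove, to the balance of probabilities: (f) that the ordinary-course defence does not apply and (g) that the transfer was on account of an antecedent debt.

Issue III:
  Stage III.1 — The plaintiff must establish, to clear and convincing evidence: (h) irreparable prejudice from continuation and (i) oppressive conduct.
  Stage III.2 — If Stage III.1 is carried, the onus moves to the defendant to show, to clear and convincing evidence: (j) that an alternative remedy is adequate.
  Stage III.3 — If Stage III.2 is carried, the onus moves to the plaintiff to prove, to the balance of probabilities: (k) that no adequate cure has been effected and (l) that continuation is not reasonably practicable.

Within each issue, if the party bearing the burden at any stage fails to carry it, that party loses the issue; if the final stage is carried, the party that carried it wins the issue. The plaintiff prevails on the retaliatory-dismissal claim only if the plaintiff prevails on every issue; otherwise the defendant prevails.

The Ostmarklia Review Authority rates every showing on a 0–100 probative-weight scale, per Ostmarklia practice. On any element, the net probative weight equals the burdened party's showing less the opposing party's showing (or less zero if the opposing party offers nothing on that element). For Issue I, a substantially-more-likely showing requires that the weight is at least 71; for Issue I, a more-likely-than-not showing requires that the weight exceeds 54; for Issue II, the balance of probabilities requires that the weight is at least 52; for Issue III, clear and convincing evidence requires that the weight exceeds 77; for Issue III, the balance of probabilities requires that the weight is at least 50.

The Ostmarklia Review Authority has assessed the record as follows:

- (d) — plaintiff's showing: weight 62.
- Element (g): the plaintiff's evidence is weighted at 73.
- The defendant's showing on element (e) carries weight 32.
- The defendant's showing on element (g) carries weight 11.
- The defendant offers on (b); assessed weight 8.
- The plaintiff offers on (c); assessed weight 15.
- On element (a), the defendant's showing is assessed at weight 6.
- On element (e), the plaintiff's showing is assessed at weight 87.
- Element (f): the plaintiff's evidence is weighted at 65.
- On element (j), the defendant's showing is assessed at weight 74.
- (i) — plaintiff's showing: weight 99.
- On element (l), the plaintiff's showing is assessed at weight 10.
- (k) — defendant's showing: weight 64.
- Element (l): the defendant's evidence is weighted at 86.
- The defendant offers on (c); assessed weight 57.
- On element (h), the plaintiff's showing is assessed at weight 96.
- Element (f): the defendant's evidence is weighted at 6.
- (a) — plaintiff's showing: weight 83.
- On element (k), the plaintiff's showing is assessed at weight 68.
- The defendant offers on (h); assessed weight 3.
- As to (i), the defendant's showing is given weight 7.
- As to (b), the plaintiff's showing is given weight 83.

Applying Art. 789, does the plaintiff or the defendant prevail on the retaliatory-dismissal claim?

— Issue I —
Stage I.1 — burden on plaintiff; standard: a substantially-more-likely showing (weight is at least 71).
    (a): 83 − 6 = 77 ≥ 71 [met]
    (b): 83 − 8 = 75 ≥ 71 [met]
  Stage I.1 is satisfied; the onus moves to the defendant.
Stage I.2 — burden on defendant; standard: a more-likely-than-not showing (weight exceeds 54).
    (c): 57 − 15 = 42 ≤ 54 [not met]
  Stage I.2 not carried; the defendant fails its burden.
So the plaintiff prevails on this issue.
— Issue II —
Stage II.1 — burden on plaintiff; standard: the balance of probabilities (weight is at least 52).
    (d): 62 ≥ 52 [met]
    (e): 87 − 32 = 55 ≥ 52 [met]
  All elements met. The plaintiff retains the burden for Stage II.2.
Stage II.2 — burden on plaintiff; standard: the balance of probabilities (weight is at least 52).
    (f): 65 − 6 = 59 ≥ 52 [met]
    (g): 73 − 11 = 62 ≥ 52 [met]
  Stage II.2 carried; the final stage is satisfied.
All stages carried — the plaintiff prevails on this issue.
— Issue III —
Stage III.1 — burden on plaintiff; standard: clear and convincing evidence (weight exceeds 77).
    (h): 96 − 3 = 93 > 77 [met]
    (i): 99 − 7 = 92 > 77 [met]
  Stage III.1 is satisfied; the onus moves to the defendant.
Stage III.2 — burden on defendant; standard: clear and convincing evidence (weight exceeds 77).
    (j): 74 ≤ 77 [not met]
  The defendant does not carry Stage III.2.
The plaintiff prevails on this issue.
Per-issue: Issue I → plaintiff; Issue II → plaintiff; Issue III → plaintiff. The plaintiff must prevail on every issue; overall, the plaintiff prevails.

plaintiff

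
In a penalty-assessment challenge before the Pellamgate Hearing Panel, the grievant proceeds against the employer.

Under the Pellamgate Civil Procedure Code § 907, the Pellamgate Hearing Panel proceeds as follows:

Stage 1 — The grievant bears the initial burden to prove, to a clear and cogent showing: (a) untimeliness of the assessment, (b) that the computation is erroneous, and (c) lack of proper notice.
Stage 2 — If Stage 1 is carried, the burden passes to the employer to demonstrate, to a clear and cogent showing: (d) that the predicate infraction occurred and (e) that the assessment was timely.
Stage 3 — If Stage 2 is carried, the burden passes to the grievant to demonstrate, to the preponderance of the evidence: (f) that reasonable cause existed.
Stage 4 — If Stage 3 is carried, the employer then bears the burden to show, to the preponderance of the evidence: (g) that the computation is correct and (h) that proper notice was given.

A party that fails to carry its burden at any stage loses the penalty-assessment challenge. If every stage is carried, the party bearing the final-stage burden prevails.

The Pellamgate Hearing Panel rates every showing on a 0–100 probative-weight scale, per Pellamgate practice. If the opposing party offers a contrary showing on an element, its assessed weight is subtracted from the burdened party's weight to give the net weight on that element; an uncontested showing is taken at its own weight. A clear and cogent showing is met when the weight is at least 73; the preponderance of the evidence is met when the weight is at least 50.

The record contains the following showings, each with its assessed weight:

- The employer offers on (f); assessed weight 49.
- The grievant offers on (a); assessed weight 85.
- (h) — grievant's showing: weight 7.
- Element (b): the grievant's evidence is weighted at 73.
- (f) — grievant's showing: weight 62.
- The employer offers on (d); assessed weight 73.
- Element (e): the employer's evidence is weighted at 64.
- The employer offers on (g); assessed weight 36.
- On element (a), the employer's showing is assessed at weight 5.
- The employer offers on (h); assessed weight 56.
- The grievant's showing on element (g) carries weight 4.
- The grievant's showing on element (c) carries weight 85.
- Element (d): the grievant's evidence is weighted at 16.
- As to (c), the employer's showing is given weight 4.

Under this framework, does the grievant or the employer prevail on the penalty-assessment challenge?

Stage 1 (grievant, a clear and cogent showing, weight is at least 73): (a) net 85−5=80 ≥ 73 — meets; (b) 73 ≥ 73 — meets; (c) net 85−4=81 ≥ 73 — meets.
  Stage 1 carried; the burden shifts to the employer.
Stage 2 (employer, a clear and cogent showing, weight is at least 73): (d) net 73−16=57 < 73 — fails; (e) 64 < 73 — fails.
  Stage 2 not carried; the employer fails its burden.
The grievant prevails.

grievant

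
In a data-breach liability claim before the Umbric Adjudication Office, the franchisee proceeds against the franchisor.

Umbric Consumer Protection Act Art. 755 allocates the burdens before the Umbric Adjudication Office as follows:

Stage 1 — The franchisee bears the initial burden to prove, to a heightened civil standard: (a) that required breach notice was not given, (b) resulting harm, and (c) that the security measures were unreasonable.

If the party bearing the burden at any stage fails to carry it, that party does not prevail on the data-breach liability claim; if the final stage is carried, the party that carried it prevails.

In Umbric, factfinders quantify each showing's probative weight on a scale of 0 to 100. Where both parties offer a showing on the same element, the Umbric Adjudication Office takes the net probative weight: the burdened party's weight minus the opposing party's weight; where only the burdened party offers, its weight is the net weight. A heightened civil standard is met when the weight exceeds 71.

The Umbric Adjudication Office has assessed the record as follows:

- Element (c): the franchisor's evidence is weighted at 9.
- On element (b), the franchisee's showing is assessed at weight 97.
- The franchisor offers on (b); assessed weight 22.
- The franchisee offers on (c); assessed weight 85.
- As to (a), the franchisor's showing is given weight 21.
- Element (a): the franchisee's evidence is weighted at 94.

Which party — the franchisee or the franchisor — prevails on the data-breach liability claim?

At Stage 1 the franchisee must meet a heightened civil standard (weight exceeds 71): on (a) the weight is 94 less the opposing 21 gives net 73, > 71, so (a) meets the standard; on (b) the weight is 97 less the opposing 22 gives net 75, > 71, so (b) meets the standard; on (c) the weight is 85 less the opposing 9 gives net 76, > 71, so (c) meets the standard.
  Stage 1 carried; the final stage is satisfied.
All stages carried — the franchisee prevails.

franchisee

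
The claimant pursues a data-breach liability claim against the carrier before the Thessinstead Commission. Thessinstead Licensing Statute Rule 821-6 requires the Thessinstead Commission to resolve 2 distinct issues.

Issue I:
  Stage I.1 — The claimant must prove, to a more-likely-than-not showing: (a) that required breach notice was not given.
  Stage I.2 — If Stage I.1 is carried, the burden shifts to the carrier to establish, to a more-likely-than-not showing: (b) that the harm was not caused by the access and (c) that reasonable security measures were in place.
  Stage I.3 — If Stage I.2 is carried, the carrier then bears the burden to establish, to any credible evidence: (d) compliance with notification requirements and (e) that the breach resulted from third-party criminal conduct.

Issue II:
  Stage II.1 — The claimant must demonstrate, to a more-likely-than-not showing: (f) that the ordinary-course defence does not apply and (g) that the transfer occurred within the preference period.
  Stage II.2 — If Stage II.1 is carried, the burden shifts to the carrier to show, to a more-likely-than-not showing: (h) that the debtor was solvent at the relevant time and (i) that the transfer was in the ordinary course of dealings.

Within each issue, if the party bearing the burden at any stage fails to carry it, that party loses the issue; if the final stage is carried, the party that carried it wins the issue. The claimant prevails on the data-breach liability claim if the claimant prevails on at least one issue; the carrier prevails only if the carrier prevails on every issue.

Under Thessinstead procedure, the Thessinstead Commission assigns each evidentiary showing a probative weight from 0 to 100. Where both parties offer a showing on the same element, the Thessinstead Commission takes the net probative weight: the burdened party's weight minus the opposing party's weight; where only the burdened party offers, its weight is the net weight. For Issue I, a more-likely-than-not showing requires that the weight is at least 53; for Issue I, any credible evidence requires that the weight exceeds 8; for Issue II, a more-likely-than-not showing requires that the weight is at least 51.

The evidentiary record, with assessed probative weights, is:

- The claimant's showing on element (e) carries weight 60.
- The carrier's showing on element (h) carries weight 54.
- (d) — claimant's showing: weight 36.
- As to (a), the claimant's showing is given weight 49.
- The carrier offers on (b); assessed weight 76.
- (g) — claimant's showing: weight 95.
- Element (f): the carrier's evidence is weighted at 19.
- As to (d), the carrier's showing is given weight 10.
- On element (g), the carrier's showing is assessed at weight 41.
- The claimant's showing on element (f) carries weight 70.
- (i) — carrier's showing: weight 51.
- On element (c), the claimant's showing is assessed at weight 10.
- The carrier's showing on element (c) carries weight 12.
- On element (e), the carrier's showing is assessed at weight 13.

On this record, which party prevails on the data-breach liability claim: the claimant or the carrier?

— Issue I —
Stage I.1 (claimant, a more-likely-than-not showing, weight is at least 53): (a) 49 < 53 — fails.
  Stage I.1 not carried; the claimant fails its burden.
So the carrier prevails on this issue.
— Issue II —
Stage II.1 (claimant, a more-likely-than-not showing, weight is at least 51): (f) net 70−19=51 ≥ 51 — meets; (g) net 95−41=54 ≥ 51 — meets.
  Stage II.1 carried; the burden shifts to the carrier.
Stage II.2 (carrier, a more-likely-than-not showing, weight is at least 51): (h) 54 ≥ 51 — meets; (i) 51 ≥ 51 — meets.
  Stage II.2 carried; the final stage is satisfied.
Every stage carried; the carrier prevails on this issue.
Per-issue: Issue I → carrier; Issue II → carrier. The claimant must prevail on at least one issue; overall, the carrier prevails.

carrier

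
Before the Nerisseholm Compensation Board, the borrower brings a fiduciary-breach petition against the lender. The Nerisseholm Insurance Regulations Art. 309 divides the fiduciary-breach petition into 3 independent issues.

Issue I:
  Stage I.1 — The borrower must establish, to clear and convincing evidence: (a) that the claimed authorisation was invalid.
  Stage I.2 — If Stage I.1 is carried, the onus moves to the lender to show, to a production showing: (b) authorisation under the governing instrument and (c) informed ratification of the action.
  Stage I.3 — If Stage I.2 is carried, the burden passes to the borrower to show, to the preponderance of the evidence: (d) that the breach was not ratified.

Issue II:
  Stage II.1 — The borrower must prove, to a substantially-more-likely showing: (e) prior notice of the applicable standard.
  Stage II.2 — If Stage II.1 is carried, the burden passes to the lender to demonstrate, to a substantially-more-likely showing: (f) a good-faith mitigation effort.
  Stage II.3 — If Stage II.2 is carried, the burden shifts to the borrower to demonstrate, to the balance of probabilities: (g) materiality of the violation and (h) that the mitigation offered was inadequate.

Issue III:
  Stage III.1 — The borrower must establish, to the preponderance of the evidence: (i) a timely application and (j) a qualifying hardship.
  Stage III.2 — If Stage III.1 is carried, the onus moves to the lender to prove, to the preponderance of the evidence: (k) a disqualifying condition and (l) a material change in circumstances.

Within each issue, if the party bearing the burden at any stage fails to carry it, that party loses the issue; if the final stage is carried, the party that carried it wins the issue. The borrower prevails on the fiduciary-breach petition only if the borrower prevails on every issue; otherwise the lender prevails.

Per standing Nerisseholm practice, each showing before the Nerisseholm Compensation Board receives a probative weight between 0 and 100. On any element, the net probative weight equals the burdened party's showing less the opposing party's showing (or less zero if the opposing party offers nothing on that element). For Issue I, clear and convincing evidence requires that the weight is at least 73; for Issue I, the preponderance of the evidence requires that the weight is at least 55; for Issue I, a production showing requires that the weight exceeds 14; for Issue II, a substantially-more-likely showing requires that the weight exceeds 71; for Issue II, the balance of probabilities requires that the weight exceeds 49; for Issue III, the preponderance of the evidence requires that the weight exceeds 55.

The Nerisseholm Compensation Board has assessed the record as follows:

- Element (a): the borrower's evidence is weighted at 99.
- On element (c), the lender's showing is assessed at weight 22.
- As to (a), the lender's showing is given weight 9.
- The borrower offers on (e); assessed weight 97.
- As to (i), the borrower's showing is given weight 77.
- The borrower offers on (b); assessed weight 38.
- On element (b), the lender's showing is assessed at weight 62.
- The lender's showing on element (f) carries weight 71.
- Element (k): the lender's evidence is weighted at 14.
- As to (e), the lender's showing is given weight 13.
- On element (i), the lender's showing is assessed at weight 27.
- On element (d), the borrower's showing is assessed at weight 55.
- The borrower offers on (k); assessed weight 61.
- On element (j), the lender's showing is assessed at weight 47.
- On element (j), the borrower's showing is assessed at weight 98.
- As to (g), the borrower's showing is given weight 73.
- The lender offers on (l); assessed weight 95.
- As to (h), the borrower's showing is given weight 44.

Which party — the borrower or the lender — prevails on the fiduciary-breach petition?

— Issue I —
Stage I.1 — burden on borrower; standard: clear and convincing evidence (weight is at least 73).
    (a): 99 − 9 = 90 ≥ 73 [met]
  Stage I.1 is satisfied; the onus moves to the lender.
Stage I.2 — burden on lender; standard: a production showing (weight exceeds 14).
    (b): 62 − 38 = 24 > 14 [met]
    (c): 22 > 14 [met]
  All elements met. The burden passes to the borrower.
Stage I.3 — burden on borrower; standard: the preponderance of the evidence (weight is at least 55).
    (d): 55 ≥ 55 [met]
  All elements met at the final stage.
Every stage carried; the borrower prevails on this issue.
— Issue II —
Stage II.1 — burden on borrower; standard: a substantially-more-likely showing (weight exceeds 71).
    (e): 97 − 13 = 84 > 71 [met]
  Stage II.1 is satisfied; the onus moves to the lender.
Stage II.2 — burden on lender; standard: a substantially-more-likely showing (weight exceeds 71).
    (f): 71 ≤ 71 [not met]
  The lender does not carry Stage II.2.
The analysis ends at Stage II.2; the borrower prevails on this issue.
— Issue III —
At Stage III.1 the borrower must meet the preponderance of the evidence (weight exceeds 55): on (i) the weight is 77 less the opposing 27 gives net 50, ≤ 55, so (i) does not meet the standard; on (j) the weight is 98 less the opposing 47 gives net 51, which does not exceed 55, so (j) does not meet the standard.
  The borrower does not carry Stage III.1.
The analysis ends at Stage III.1; the lender prevails on this issue.
Per-issue: Issue I → borrower; Issue II → borrower; Issue III → lender. The borrower must prevail on every issue; overall, the lender prevails.

lender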